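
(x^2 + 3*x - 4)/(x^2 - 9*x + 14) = (x^2 + 3*x - 4)/(x^2 - 9*x + 14)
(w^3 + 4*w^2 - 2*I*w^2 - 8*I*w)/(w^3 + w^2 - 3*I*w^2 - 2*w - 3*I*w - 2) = w*(w + 4)/(w^2 + w*(1 - I) - I)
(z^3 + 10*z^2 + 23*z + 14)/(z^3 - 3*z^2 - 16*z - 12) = (z + 7)/(z - 6)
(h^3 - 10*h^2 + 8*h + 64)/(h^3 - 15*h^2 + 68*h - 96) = (h + 2)/(h - 3)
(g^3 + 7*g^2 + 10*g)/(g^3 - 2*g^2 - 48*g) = (g^2 + 7*g + 10)/(g^2 - 2*g - 48)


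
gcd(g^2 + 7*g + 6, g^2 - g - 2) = g + 1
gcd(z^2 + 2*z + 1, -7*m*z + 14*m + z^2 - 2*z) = 1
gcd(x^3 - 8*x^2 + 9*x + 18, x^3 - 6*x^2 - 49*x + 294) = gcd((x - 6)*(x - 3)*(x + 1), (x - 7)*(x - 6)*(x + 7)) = x - 6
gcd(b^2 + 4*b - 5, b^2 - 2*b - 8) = 1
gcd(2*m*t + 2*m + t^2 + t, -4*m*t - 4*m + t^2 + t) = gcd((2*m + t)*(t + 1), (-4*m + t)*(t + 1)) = t + 1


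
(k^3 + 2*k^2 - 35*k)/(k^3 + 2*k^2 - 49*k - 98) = k*(k - 5)/(k^2 - 5*k - 14)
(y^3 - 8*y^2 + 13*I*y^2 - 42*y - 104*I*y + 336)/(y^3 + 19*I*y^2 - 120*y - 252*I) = (y - 8)/(y + 6*I)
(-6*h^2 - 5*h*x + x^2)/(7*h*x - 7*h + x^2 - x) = (-6*h^2 - 5*h*x + x^2)/(7*h*x - 7*h + x^2 - x)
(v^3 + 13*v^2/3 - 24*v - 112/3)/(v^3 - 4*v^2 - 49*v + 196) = (v + 4/3)/(v - 7)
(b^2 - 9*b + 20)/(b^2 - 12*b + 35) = (b - 4)/(b - 7)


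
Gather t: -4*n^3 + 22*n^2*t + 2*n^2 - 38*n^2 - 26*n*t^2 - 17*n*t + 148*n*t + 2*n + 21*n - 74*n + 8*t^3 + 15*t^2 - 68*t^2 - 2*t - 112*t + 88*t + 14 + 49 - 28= -4*n^3 - 36*n^2 - 51*n + 8*t^3 + t^2*(-26*n - 53) + t*(22*n^2 + 131*n - 26) + 35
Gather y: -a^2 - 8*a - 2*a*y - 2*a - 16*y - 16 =-a^2 - 10*a + y*(-2*a - 16) - 16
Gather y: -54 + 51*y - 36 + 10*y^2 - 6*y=10*y^2 + 45*y - 90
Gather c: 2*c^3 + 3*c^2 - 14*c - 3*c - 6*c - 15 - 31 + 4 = 2*c^3 + 3*c^2 - 23*c - 42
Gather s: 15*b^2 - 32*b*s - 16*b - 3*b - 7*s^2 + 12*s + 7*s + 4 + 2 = 15*b^2 - 19*b - 7*s^2 + s*(19 - 32*b) + 6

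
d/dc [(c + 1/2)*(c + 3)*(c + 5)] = 3*c^2 + 17*c + 19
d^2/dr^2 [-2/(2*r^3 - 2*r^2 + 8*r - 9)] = 8*((3*r - 1)*(2*r^3 - 2*r^2 + 8*r - 9) - 2*(3*r^2 - 2*r + 4)^2)/(2*r^3 - 2*r^2 + 8*r - 9)^3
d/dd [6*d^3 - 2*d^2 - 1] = 2*d*(9*d - 2)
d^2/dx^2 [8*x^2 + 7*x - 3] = 16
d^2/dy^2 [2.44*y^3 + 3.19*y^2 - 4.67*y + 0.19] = 14.64*y + 6.38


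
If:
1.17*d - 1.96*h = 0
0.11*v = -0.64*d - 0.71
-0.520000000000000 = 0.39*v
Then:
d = -0.88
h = -0.53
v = -1.33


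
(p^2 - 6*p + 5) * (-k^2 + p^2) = -k^2*p^2 + 6*k^2*p - 5*k^2 + p^4 - 6*p^3 + 5*p^2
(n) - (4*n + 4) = -3*n - 4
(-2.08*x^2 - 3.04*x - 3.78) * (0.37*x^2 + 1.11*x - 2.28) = -0.7696*x^4 - 3.4336*x^3 - 0.0306000000000006*x^2 + 2.7354*x + 8.6184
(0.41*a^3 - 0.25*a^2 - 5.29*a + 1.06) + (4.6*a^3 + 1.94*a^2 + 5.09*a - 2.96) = 5.01*a^3 + 1.69*a^2 - 0.2*a - 1.9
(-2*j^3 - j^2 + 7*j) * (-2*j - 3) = 4*j^4 + 8*j^3 - 11*j^2 - 21*j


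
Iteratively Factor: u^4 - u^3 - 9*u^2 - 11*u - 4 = (u - 4)*(u^3 + 3*u^2 + 3*u + 1) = (u - 4)*(u + 1)*(u^2 + 2*u + 1) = (u - 4)*(u + 1)^2*(u + 1)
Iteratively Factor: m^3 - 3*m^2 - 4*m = (m + 1)*(m^2 - 4*m) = m*(m + 1)*(m - 4)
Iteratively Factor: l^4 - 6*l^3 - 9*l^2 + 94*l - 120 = (l + 4)*(l^3 - 10*l^2 + 31*l - 30) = (l - 3)*(l + 4)*(l^2 - 7*l + 10) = (l - 3)*(l - 2)*(l + 4)*(l - 5)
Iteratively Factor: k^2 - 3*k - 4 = (k + 1)*(k - 4)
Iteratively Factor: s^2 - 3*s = (s)*(s - 3)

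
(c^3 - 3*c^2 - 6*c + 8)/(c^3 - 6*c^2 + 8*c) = (c^2 + c - 2)/(c*(c - 2))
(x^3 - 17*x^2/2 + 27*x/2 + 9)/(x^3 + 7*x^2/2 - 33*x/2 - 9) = (x - 6)/(x + 6)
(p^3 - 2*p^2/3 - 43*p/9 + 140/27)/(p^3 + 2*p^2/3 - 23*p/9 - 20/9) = (9*p^2 + 9*p - 28)/(3*(3*p^2 + 7*p + 4))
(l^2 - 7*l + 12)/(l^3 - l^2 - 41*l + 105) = (l - 4)/(l^2 + 2*l - 35)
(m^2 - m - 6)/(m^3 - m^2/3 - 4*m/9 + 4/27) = 27*(m^2 - m - 6)/(27*m^3 - 9*m^2 - 12*m + 4)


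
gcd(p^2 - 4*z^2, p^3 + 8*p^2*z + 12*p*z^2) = p + 2*z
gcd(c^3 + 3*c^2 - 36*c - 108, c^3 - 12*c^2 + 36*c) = c - 6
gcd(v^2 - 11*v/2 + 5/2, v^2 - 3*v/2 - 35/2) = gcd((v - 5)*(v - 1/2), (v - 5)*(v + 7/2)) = v - 5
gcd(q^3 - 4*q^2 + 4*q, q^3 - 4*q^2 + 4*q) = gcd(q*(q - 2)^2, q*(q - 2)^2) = q^3 - 4*q^2 + 4*q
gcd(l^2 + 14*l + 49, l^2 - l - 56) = l + 7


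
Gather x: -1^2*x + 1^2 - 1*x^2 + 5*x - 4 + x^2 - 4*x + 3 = 0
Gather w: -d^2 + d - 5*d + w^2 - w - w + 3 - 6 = -d^2 - 4*d + w^2 - 2*w - 3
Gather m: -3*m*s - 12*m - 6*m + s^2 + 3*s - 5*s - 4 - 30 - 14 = m*(-3*s - 18) + s^2 - 2*s - 48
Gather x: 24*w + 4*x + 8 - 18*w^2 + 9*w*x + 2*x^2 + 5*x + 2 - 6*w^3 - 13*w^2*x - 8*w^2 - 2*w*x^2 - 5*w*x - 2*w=-6*w^3 - 26*w^2 + 22*w + x^2*(2 - 2*w) + x*(-13*w^2 + 4*w + 9) + 10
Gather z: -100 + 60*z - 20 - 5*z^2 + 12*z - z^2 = -6*z^2 + 72*z - 120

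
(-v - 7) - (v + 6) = -2*v - 13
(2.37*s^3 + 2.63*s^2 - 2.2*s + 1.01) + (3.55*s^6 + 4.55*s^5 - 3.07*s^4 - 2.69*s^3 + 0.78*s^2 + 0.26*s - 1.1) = 3.55*s^6 + 4.55*s^5 - 3.07*s^4 - 0.32*s^3 + 3.41*s^2 - 1.94*s - 0.0900000000000001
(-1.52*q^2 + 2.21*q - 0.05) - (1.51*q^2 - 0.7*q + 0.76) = -3.03*q^2 + 2.91*q - 0.81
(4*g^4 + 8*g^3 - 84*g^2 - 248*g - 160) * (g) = 4*g^5 + 8*g^4 - 84*g^3 - 248*g^2 - 160*g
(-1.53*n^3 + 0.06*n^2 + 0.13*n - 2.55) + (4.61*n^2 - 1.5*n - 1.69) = -1.53*n^3 + 4.67*n^2 - 1.37*n - 4.24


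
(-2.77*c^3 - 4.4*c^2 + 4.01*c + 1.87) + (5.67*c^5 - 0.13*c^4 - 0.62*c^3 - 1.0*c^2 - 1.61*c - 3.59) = 5.67*c^5 - 0.13*c^4 - 3.39*c^3 - 5.4*c^2 + 2.4*c - 1.72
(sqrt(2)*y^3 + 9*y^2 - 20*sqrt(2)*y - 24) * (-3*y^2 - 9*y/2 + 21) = -3*sqrt(2)*y^5 - 27*y^4 - 9*sqrt(2)*y^4/2 - 81*y^3/2 + 81*sqrt(2)*y^3 + 90*sqrt(2)*y^2 + 261*y^2 - 420*sqrt(2)*y + 108*y - 504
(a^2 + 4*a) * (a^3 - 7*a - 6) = a^5 + 4*a^4 - 7*a^3 - 34*a^2 - 24*a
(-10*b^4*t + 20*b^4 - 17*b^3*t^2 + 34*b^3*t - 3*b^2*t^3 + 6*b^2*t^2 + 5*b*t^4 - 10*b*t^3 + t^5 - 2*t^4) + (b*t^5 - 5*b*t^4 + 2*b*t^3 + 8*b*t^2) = -10*b^4*t + 20*b^4 - 17*b^3*t^2 + 34*b^3*t - 3*b^2*t^3 + 6*b^2*t^2 + b*t^5 - 8*b*t^3 + 8*b*t^2 + t^5 - 2*t^4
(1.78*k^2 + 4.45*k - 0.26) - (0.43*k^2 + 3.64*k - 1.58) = 1.35*k^2 + 0.81*k + 1.32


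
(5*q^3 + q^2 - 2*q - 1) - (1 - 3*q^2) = 5*q^3 + 4*q^2 - 2*q - 2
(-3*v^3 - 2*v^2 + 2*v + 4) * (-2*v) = 6*v^4 + 4*v^3 - 4*v^2 - 8*v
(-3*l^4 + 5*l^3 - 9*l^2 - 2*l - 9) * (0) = 0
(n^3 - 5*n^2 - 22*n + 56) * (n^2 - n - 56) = n^5 - 6*n^4 - 73*n^3 + 358*n^2 + 1176*n - 3136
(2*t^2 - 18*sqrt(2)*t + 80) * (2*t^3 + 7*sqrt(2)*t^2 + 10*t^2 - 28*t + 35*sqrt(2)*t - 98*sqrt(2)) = 4*t^5 - 22*sqrt(2)*t^4 + 20*t^4 - 110*sqrt(2)*t^3 - 148*t^3 - 460*t^2 + 868*sqrt(2)*t^2 + 1288*t + 2800*sqrt(2)*t - 7840*sqrt(2)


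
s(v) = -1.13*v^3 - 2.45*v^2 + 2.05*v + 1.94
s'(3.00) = -43.16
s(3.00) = -44.47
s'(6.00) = -149.39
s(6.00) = -318.04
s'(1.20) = -8.71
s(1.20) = -1.08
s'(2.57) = -32.93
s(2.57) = -28.15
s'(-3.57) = -23.66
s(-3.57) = 14.81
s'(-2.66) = -8.90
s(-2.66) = 0.42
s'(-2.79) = -10.67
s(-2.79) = 1.69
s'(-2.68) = -9.17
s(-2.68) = 0.60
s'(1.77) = -17.24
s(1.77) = -8.37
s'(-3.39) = -20.30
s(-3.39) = 10.86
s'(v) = -3.39*v^2 - 4.9*v + 2.05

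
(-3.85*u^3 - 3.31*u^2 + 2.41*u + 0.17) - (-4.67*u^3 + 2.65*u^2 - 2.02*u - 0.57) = 0.82*u^3 - 5.96*u^2 + 4.43*u + 0.74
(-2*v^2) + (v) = -2*v^2 + v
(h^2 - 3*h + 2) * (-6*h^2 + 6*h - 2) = -6*h^4 + 24*h^3 - 32*h^2 + 18*h - 4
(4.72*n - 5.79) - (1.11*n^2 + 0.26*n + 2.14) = -1.11*n^2 + 4.46*n - 7.93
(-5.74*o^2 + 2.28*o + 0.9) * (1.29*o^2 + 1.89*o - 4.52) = -7.4046*o^4 - 7.9074*o^3 + 31.415*o^2 - 8.6046*o - 4.068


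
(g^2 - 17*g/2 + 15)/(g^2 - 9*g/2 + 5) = (g - 6)/(g - 2)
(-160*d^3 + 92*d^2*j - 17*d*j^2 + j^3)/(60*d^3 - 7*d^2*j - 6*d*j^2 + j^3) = (-8*d + j)/(3*d + j)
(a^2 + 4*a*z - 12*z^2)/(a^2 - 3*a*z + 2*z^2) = (-a - 6*z)/(-a + z)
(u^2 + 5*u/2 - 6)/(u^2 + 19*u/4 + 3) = 2*(2*u - 3)/(4*u + 3)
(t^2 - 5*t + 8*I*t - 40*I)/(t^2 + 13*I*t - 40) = (t - 5)/(t + 5*I)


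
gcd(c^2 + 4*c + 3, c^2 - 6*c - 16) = 1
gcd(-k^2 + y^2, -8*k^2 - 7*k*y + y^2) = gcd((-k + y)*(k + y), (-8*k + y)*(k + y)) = k + y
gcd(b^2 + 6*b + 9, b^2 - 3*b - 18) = b + 3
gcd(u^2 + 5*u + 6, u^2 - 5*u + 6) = 1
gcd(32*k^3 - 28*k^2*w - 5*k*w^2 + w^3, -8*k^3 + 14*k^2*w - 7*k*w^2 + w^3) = -k + w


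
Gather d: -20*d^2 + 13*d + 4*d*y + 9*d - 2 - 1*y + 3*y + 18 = -20*d^2 + d*(4*y + 22) + 2*y + 16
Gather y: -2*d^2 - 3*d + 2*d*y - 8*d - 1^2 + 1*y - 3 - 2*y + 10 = -2*d^2 - 11*d + y*(2*d - 1) + 6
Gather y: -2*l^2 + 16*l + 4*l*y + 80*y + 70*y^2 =-2*l^2 + 16*l + 70*y^2 + y*(4*l + 80)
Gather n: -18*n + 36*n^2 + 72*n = 36*n^2 + 54*n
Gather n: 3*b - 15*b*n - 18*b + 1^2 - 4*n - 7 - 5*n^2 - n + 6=-15*b - 5*n^2 + n*(-15*b - 5)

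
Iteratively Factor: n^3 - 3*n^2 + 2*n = (n - 1)*(n^2 - 2*n) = n*(n - 1)*(n - 2)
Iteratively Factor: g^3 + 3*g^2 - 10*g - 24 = (g + 2)*(g^2 + g - 12) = (g - 3)*(g + 2)*(g + 4)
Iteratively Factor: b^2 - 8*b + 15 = (b - 5)*(b - 3)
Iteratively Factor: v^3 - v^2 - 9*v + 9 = (v + 3)*(v^2 - 4*v + 3) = (v - 3)*(v + 3)*(v - 1)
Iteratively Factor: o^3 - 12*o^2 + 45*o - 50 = (o - 5)*(o^2 - 7*o + 10) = (o - 5)*(o - 2)*(o - 5)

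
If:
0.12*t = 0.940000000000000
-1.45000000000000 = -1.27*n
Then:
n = 1.14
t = 7.83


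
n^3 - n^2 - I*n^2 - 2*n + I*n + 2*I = (n - 2)*(n + 1)*(n - I)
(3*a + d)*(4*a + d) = 12*a^2 + 7*a*d + d^2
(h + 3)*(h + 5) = h^2 + 8*h + 15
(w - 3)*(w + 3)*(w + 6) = w^3 + 6*w^2 - 9*w - 54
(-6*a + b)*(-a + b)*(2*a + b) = 12*a^3 - 8*a^2*b - 5*a*b^2 + b^3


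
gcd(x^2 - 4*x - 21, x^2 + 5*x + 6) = x + 3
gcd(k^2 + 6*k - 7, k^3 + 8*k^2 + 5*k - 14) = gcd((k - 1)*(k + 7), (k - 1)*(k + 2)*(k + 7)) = k^2 + 6*k - 7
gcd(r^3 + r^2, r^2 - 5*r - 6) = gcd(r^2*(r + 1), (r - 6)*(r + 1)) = r + 1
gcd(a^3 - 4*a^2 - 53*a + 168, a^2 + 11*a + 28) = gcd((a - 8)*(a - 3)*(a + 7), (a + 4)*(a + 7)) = a + 7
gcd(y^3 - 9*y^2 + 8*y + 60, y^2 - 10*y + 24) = y - 6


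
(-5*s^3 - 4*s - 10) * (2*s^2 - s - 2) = -10*s^5 + 5*s^4 + 2*s^3 - 16*s^2 + 18*s + 20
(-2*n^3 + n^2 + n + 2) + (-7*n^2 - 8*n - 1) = -2*n^3 - 6*n^2 - 7*n + 1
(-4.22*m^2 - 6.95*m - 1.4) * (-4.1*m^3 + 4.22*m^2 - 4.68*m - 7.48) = 17.302*m^5 + 10.6866*m^4 - 3.8394*m^3 + 58.1836*m^2 + 58.538*m + 10.472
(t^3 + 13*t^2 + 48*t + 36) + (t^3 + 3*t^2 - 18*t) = 2*t^3 + 16*t^2 + 30*t + 36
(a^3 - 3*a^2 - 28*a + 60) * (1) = a^3 - 3*a^2 - 28*a + 60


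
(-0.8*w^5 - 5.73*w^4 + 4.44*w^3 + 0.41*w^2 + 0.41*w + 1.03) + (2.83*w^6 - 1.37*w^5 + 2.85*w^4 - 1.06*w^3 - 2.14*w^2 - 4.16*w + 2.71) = 2.83*w^6 - 2.17*w^5 - 2.88*w^4 + 3.38*w^3 - 1.73*w^2 - 3.75*w + 3.74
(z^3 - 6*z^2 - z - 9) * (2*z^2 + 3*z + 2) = 2*z^5 - 9*z^4 - 18*z^3 - 33*z^2 - 29*z - 18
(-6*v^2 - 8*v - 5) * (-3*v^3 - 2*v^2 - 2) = 18*v^5 + 36*v^4 + 31*v^3 + 22*v^2 + 16*v + 10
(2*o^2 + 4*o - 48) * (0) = 0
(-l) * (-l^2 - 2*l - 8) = l^3 + 2*l^2 + 8*l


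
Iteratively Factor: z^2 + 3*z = (z + 3)*(z)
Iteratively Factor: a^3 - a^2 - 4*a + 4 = (a - 2)*(a^2 + a - 2) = (a - 2)*(a - 1)*(a + 2)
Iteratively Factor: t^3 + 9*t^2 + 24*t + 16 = (t + 4)*(t^2 + 5*t + 4) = (t + 4)^2*(t + 1)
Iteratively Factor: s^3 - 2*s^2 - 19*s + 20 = (s - 1)*(s^2 - s - 20) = (s - 1)*(s + 4)*(s - 5)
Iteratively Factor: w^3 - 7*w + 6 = (w - 1)*(w^2 + w - 6) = (w - 2)*(w - 1)*(w + 3)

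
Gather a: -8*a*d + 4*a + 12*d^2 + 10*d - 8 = a*(4 - 8*d) + 12*d^2 + 10*d - 8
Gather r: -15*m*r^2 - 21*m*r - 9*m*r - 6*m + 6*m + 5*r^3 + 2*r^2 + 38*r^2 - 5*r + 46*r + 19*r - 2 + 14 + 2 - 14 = 5*r^3 + r^2*(40 - 15*m) + r*(60 - 30*m)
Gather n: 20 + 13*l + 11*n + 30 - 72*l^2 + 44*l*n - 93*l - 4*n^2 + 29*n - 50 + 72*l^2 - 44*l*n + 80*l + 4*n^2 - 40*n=0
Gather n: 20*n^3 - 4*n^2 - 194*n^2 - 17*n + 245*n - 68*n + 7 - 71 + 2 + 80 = 20*n^3 - 198*n^2 + 160*n + 18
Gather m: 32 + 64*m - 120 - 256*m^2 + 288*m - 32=-256*m^2 + 352*m - 120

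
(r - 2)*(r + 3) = r^2 + r - 6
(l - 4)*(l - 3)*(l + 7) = l^3 - 37*l + 84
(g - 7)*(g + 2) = g^2 - 5*g - 14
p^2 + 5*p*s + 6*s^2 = (p + 2*s)*(p + 3*s)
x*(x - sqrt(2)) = x^2 - sqrt(2)*x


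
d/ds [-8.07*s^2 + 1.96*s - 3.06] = 1.96 - 16.14*s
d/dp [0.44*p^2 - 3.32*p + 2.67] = 0.88*p - 3.32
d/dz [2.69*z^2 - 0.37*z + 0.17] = 5.38*z - 0.37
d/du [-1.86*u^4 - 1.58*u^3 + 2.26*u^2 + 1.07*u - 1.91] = -7.44*u^3 - 4.74*u^2 + 4.52*u + 1.07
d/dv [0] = 0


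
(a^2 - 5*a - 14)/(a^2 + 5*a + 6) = (a - 7)/(a + 3)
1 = 1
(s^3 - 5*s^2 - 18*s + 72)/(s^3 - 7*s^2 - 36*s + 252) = (s^2 + s - 12)/(s^2 - s - 42)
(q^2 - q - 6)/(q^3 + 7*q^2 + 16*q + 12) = (q - 3)/(q^2 + 5*q + 6)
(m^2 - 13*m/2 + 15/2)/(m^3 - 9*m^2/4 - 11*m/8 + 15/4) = 4*(m - 5)/(4*m^2 - 3*m - 10)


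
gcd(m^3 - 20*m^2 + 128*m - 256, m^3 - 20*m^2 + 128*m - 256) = m^3 - 20*m^2 + 128*m - 256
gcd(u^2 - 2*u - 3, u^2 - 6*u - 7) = u + 1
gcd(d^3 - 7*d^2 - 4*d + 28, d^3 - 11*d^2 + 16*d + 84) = d^2 - 5*d - 14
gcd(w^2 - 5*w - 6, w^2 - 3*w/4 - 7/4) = w + 1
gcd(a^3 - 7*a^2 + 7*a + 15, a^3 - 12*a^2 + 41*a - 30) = a - 5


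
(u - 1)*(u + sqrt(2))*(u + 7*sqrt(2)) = u^3 - u^2 + 8*sqrt(2)*u^2 - 8*sqrt(2)*u + 14*u - 14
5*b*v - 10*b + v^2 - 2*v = (5*b + v)*(v - 2)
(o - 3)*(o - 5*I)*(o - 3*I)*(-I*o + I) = -I*o^4 - 8*o^3 + 4*I*o^3 + 32*o^2 + 12*I*o^2 - 24*o - 60*I*o + 45*I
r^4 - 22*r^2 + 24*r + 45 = (r - 3)^2*(r + 1)*(r + 5)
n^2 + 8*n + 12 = (n + 2)*(n + 6)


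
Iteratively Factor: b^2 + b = (b + 1)*(b)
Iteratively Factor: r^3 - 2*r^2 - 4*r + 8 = (r - 2)*(r^2 - 4) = (r - 2)^2*(r + 2)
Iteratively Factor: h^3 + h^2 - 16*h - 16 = (h + 4)*(h^2 - 3*h - 4) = (h + 1)*(h + 4)*(h - 4)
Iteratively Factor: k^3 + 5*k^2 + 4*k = (k + 4)*(k^2 + k) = (k + 1)*(k + 4)*(k)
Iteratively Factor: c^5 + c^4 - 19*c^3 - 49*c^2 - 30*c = (c - 5)*(c^4 + 6*c^3 + 11*c^2 + 6*c) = (c - 5)*(c + 1)*(c^3 + 5*c^2 + 6*c) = (c - 5)*(c + 1)*(c + 2)*(c^2 + 3*c) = (c - 5)*(c + 1)*(c + 2)*(c + 3)*(c)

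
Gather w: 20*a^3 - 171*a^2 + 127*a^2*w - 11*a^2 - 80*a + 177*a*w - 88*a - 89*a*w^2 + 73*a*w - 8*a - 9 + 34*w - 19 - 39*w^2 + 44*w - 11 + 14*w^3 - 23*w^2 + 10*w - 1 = 20*a^3 - 182*a^2 - 176*a + 14*w^3 + w^2*(-89*a - 62) + w*(127*a^2 + 250*a + 88) - 40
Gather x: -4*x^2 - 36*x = -4*x^2 - 36*x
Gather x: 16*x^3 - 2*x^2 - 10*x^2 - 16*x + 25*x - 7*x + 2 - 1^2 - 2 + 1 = 16*x^3 - 12*x^2 + 2*x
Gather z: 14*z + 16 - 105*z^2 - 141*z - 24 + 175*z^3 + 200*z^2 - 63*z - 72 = 175*z^3 + 95*z^2 - 190*z - 80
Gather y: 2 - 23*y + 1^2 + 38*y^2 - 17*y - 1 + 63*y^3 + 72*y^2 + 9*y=63*y^3 + 110*y^2 - 31*y + 2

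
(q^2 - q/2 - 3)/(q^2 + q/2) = (2*q^2 - q - 6)/(q*(2*q + 1))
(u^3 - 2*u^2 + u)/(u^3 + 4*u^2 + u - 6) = u*(u - 1)/(u^2 + 5*u + 6)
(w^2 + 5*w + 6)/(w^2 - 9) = (w + 2)/(w - 3)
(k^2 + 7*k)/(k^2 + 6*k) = (k + 7)/(k + 6)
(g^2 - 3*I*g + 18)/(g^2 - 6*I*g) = (g + 3*I)/g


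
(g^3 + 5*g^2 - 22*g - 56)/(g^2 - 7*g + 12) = (g^2 + 9*g + 14)/(g - 3)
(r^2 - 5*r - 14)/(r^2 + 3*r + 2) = (r - 7)/(r + 1)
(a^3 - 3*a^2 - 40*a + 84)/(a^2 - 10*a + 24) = (a^3 - 3*a^2 - 40*a + 84)/(a^2 - 10*a + 24)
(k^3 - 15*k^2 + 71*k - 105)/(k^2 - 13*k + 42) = (k^2 - 8*k + 15)/(k - 6)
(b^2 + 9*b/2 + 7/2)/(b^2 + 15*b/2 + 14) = (b + 1)/(b + 4)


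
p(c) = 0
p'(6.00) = 0.00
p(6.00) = 0.00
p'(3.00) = 0.00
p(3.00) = 0.00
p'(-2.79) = 0.00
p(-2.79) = 0.00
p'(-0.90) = 0.00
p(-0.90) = 0.00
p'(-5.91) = 0.00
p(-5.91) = 0.00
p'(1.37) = 0.00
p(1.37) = 0.00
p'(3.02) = 0.00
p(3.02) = 0.00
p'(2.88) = 0.00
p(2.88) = 0.00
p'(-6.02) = 0.00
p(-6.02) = 0.00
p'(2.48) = 0.00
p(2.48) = 0.00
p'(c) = 0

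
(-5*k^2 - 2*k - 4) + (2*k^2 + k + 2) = -3*k^2 - k - 2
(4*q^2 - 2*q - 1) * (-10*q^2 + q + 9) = -40*q^4 + 24*q^3 + 44*q^2 - 19*q - 9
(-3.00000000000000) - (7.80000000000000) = -10.8000000000000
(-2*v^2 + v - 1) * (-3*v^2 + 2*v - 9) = 6*v^4 - 7*v^3 + 23*v^2 - 11*v + 9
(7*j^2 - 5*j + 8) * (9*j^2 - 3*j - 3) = 63*j^4 - 66*j^3 + 66*j^2 - 9*j - 24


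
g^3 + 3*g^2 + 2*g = g*(g + 1)*(g + 2)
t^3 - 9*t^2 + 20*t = t*(t - 5)*(t - 4)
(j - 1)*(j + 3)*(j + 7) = j^3 + 9*j^2 + 11*j - 21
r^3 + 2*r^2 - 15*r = r*(r - 3)*(r + 5)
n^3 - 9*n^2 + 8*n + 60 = (n - 6)*(n - 5)*(n + 2)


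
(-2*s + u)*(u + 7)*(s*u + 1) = -2*s^2*u^2 - 14*s^2*u + s*u^3 + 7*s*u^2 - 2*s*u - 14*s + u^2 + 7*u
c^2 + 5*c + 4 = (c + 1)*(c + 4)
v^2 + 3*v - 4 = (v - 1)*(v + 4)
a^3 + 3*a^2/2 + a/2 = a*(a + 1/2)*(a + 1)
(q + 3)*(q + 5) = q^2 + 8*q + 15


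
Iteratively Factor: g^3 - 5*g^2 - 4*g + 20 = (g - 5)*(g^2 - 4) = (g - 5)*(g + 2)*(g - 2)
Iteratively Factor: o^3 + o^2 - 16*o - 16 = (o + 1)*(o^2 - 16) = (o + 1)*(o + 4)*(o - 4)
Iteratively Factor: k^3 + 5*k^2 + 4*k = (k)*(k^2 + 5*k + 4) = k*(k + 4)*(k + 1)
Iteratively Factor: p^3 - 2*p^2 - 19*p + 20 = (p + 4)*(p^2 - 6*p + 5) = (p - 1)*(p + 4)*(p - 5)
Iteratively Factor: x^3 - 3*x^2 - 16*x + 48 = (x + 4)*(x^2 - 7*x + 12) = (x - 4)*(x + 4)*(x - 3)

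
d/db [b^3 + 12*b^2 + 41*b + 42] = 3*b^2 + 24*b + 41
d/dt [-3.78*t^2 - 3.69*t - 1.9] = -7.56*t - 3.69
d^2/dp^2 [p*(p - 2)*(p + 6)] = 6*p + 8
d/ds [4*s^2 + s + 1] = 8*s + 1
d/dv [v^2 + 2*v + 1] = 2*v + 2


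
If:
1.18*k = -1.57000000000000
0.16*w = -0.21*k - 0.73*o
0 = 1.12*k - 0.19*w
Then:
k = -1.33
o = 2.10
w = -7.84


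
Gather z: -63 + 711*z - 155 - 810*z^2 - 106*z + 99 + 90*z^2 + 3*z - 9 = -720*z^2 + 608*z - 128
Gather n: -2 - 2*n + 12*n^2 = 12*n^2 - 2*n - 2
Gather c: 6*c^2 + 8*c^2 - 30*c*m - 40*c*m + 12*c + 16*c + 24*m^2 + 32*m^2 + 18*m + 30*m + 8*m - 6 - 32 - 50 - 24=14*c^2 + c*(28 - 70*m) + 56*m^2 + 56*m - 112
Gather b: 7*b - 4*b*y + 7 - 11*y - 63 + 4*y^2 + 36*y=b*(7 - 4*y) + 4*y^2 + 25*y - 56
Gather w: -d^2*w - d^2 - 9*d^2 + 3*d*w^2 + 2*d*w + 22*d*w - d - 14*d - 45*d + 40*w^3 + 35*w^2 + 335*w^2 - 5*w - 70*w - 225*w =-10*d^2 - 60*d + 40*w^3 + w^2*(3*d + 370) + w*(-d^2 + 24*d - 300)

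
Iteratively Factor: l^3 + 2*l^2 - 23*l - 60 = (l - 5)*(l^2 + 7*l + 12) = (l - 5)*(l + 4)*(l + 3)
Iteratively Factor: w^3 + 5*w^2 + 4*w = (w)*(w^2 + 5*w + 4) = w*(w + 4)*(w + 1)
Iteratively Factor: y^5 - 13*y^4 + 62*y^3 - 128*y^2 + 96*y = (y - 3)*(y^4 - 10*y^3 + 32*y^2 - 32*y) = y*(y - 3)*(y^3 - 10*y^2 + 32*y - 32) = y*(y - 4)*(y - 3)*(y^2 - 6*y + 8) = y*(y - 4)*(y - 3)*(y - 2)*(y - 4)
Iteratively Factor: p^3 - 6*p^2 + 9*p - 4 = (p - 1)*(p^2 - 5*p + 4) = (p - 1)^2*(p - 4)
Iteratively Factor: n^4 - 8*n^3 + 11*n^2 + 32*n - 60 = (n - 5)*(n^3 - 3*n^2 - 4*n + 12) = (n - 5)*(n - 2)*(n^2 - n - 6) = (n - 5)*(n - 2)*(n + 2)*(n - 3)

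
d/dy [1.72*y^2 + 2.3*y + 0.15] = 3.44*y + 2.3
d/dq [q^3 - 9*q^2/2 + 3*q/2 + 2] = 3*q^2 - 9*q + 3/2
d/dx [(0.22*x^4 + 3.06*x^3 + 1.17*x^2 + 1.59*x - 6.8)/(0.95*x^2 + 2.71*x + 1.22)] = (0.418*x^5 + 4.6956*x^4 + 17.6588*x^3 + 12.8598*x^2 + 15.7748*x + 20.3678)/(0.9025*x^4 + 5.149*x^3 + 9.6621*x^2 + 6.6124*x + 1.4884)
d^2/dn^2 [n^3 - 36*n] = 6*n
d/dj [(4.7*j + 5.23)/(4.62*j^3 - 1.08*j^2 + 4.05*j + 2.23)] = (-43.428*j^3 - 67.4118*j^2 + 11.2968*j - 10.7005)/(21.3444*j^6 - 9.9792*j^5 + 38.5884*j^4 + 11.8572*j^3 + 11.5857*j^2 + 18.063*j + 4.9729)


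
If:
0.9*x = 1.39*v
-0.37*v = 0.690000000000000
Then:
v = -1.86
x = -2.88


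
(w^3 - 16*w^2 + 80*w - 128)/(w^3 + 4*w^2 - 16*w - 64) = (w^2 - 12*w + 32)/(w^2 + 8*w + 16)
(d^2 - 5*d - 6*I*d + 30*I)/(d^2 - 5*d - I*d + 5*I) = (d - 6*I)/(d - I)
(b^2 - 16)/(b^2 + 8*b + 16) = (b - 4)/(b + 4)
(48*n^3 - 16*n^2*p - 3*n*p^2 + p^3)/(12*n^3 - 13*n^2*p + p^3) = (-4*n + p)/(-n + p)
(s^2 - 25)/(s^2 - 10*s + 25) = (s + 5)/(s - 5)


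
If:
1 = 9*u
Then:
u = 1/9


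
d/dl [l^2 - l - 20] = 2*l - 1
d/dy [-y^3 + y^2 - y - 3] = -3*y^2 + 2*y - 1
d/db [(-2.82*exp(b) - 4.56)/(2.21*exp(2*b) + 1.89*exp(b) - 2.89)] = (6.2322*exp(2*b) + 20.1552*exp(b) + 16.7682)*exp(b)/(4.8841*exp(4*b) + 8.3538*exp(3*b) - 9.2017*exp(2*b) - 10.9242*exp(b) + 8.3521)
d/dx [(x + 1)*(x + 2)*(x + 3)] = 3*x^2 + 12*x + 11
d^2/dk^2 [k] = 0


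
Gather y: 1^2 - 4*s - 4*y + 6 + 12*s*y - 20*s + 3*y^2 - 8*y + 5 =-24*s + 3*y^2 + y*(12*s - 12) + 12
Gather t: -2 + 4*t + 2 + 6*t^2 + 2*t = 6*t^2 + 6*t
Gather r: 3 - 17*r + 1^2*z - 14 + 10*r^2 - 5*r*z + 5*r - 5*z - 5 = 10*r^2 + r*(-5*z - 12) - 4*z - 16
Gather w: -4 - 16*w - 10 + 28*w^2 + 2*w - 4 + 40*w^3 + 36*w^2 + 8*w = 40*w^3 + 64*w^2 - 6*w - 18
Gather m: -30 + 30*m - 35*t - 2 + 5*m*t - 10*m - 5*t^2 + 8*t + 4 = m*(5*t + 20) - 5*t^2 - 27*t - 28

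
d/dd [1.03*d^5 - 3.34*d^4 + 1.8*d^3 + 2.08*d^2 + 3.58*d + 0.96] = 5.15*d^4 - 13.36*d^3 + 5.4*d^2 + 4.16*d + 3.58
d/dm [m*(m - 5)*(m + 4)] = 3*m^2 - 2*m - 20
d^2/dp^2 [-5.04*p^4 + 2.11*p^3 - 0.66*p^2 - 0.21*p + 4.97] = -60.48*p^2 + 12.66*p - 1.32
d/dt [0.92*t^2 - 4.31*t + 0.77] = 1.84*t - 4.31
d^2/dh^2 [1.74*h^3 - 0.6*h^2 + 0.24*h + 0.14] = 10.44*h - 1.2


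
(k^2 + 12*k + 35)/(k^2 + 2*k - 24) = (k^2 + 12*k + 35)/(k^2 + 2*k - 24)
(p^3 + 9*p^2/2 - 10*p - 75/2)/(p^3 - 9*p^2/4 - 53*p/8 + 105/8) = 4*(p + 5)/(4*p - 7)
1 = 1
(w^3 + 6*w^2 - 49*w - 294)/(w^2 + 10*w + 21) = (w^2 - w - 42)/(w + 3)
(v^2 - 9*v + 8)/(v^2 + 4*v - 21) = (v^2 - 9*v + 8)/(v^2 + 4*v - 21)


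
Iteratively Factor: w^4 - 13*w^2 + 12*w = (w - 3)*(w^3 + 3*w^2 - 4*w) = (w - 3)*(w + 4)*(w^2 - w) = (w - 3)*(w - 1)*(w + 4)*(w)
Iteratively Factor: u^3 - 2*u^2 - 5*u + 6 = (u - 3)*(u^2 + u - 2) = (u - 3)*(u - 1)*(u + 2)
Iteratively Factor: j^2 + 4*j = (j)*(j + 4)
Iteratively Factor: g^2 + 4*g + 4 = (g + 2)*(g + 2)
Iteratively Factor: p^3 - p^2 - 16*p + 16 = (p + 4)*(p^2 - 5*p + 4) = (p - 4)*(p + 4)*(p - 1)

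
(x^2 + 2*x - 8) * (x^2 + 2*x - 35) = x^4 + 4*x^3 - 39*x^2 - 86*x + 280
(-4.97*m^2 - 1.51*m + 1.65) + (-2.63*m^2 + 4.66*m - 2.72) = -7.6*m^2 + 3.15*m - 1.07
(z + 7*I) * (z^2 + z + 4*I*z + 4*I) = z^3 + z^2 + 11*I*z^2 - 28*z + 11*I*z - 28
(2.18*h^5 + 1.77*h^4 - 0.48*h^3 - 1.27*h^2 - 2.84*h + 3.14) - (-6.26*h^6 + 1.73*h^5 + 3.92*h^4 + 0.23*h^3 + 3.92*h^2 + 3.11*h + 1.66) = 6.26*h^6 + 0.45*h^5 - 2.15*h^4 - 0.71*h^3 - 5.19*h^2 - 5.95*h + 1.48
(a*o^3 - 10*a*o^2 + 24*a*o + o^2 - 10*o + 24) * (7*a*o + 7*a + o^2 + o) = 7*a^2*o^4 - 63*a^2*o^3 + 98*a^2*o^2 + 168*a^2*o + a*o^5 - 9*a*o^4 + 21*a*o^3 - 39*a*o^2 + 98*a*o + 168*a + o^4 - 9*o^3 + 14*o^2 + 24*o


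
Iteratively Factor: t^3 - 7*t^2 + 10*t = (t - 2)*(t^2 - 5*t) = t*(t - 2)*(t - 5)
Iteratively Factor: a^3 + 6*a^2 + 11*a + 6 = (a + 2)*(a^2 + 4*a + 3) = (a + 2)*(a + 3)*(a + 1)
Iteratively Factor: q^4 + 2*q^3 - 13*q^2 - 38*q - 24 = (q + 3)*(q^3 - q^2 - 10*q - 8) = (q + 1)*(q + 3)*(q^2 - 2*q - 8) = (q - 4)*(q + 1)*(q + 3)*(q + 2)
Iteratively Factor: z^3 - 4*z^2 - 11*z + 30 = (z + 3)*(z^2 - 7*z + 10) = (z - 2)*(z + 3)*(z - 5)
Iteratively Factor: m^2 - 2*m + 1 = (m - 1)*(m - 1)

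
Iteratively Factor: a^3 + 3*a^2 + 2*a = (a)*(a^2 + 3*a + 2) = a*(a + 1)*(a + 2)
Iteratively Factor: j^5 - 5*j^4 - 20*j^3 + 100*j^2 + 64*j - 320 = (j - 5)*(j^4 - 20*j^2 + 64) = (j - 5)*(j - 4)*(j^3 + 4*j^2 - 4*j - 16) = (j - 5)*(j - 4)*(j + 4)*(j^2 - 4) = (j - 5)*(j - 4)*(j - 2)*(j + 4)*(j + 2)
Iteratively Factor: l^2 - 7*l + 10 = (l - 5)*(l - 2)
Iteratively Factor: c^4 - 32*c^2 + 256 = (c + 4)*(c^3 - 4*c^2 - 16*c + 64) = (c - 4)*(c + 4)*(c^2 - 16) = (c - 4)^2*(c + 4)*(c + 4)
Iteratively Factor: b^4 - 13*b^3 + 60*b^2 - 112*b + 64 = (b - 4)*(b^3 - 9*b^2 + 24*b - 16) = (b - 4)^2*(b^2 - 5*b + 4) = (b - 4)^2*(b - 1)*(b - 4)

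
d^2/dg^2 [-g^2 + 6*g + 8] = -2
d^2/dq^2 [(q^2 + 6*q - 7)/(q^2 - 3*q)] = 6*(3*q^3 - 7*q^2 + 21*q - 21)/(q^3*(q^3 - 9*q^2 + 27*q - 27))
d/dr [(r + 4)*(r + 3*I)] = 2*r + 4 + 3*I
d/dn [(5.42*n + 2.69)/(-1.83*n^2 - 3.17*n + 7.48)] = (9.9186*n^2 + 9.8454*n + 49.0689)/(3.3489*n^4 + 11.6022*n^3 - 17.3279*n^2 - 47.4232*n + 55.9504)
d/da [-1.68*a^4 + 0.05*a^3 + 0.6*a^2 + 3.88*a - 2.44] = -6.72*a^3 + 0.15*a^2 + 1.2*a + 3.88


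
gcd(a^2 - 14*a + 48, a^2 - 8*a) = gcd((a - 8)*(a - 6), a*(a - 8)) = a - 8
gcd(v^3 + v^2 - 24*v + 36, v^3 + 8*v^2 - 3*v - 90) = v^2 + 3*v - 18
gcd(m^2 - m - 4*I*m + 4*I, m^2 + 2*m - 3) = m - 1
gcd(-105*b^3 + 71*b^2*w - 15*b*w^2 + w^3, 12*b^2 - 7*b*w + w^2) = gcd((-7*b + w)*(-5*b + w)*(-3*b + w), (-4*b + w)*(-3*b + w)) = -3*b + w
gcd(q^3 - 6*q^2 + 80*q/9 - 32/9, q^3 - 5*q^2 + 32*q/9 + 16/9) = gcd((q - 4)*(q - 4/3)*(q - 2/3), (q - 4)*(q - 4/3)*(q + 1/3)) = q^2 - 16*q/3 + 16/3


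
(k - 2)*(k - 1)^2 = k^3 - 4*k^2 + 5*k - 2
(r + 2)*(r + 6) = r^2 + 8*r + 12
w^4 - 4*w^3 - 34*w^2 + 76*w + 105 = (w - 7)*(w - 3)*(w + 1)*(w + 5)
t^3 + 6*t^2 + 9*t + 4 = (t + 1)^2*(t + 4)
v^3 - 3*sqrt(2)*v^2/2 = v^2*(v - 3*sqrt(2)/2)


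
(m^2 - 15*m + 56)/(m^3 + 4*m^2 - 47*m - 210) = (m - 8)/(m^2 + 11*m + 30)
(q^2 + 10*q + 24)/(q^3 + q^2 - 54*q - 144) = (q + 4)/(q^2 - 5*q - 24)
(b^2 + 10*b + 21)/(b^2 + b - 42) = (b + 3)/(b - 6)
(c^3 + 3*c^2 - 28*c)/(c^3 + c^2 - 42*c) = (c - 4)/(c - 6)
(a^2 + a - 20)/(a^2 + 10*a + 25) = (a - 4)/(a + 5)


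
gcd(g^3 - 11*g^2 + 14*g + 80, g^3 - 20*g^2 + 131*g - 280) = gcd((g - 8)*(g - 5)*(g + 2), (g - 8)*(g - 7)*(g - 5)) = g^2 - 13*g + 40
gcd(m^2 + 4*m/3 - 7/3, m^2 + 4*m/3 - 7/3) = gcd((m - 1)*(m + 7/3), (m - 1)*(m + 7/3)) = m^2 + 4*m/3 - 7/3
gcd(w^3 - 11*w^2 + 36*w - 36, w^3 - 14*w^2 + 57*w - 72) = w - 3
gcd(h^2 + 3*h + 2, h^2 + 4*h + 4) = h + 2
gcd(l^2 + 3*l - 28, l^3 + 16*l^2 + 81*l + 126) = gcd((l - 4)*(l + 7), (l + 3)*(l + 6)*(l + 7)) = l + 7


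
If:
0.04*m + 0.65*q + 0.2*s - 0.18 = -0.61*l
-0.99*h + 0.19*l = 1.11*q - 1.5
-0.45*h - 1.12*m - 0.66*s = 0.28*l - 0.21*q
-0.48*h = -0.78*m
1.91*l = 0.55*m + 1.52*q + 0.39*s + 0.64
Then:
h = 1.13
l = 0.46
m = 0.70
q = 0.42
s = -2.01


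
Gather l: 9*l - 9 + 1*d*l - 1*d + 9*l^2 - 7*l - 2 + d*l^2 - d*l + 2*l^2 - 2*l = -d + l^2*(d + 11) - 11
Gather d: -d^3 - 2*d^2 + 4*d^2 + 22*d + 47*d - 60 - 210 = -d^3 + 2*d^2 + 69*d - 270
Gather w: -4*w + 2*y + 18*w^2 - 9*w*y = 18*w^2 + w*(-9*y - 4) + 2*y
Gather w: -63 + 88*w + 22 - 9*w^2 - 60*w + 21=-9*w^2 + 28*w - 20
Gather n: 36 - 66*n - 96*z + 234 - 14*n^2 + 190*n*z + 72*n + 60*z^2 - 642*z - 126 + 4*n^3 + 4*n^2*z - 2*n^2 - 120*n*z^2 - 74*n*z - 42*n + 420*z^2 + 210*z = 4*n^3 + n^2*(4*z - 16) + n*(-120*z^2 + 116*z - 36) + 480*z^2 - 528*z + 144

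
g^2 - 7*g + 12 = (g - 4)*(g - 3)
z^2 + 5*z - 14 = (z - 2)*(z + 7)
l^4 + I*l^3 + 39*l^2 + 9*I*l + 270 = (l - 5*I)*(l - 3*I)*(l + 3*I)*(l + 6*I)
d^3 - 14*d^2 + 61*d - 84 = (d - 7)*(d - 4)*(d - 3)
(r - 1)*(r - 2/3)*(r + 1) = r^3 - 2*r^2/3 - r + 2/3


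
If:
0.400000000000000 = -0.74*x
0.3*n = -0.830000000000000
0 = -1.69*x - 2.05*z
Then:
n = -2.77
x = -0.54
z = 0.45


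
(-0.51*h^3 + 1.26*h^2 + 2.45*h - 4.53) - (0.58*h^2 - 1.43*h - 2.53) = -0.51*h^3 + 0.68*h^2 + 3.88*h - 2.0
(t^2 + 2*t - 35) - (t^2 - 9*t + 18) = 11*t - 53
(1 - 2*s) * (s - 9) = -2*s^2 + 19*s - 9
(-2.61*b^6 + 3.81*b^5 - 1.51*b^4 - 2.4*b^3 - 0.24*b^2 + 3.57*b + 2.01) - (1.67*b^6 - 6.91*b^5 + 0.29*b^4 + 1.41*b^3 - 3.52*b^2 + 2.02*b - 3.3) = -4.28*b^6 + 10.72*b^5 - 1.8*b^4 - 3.81*b^3 + 3.28*b^2 + 1.55*b + 5.31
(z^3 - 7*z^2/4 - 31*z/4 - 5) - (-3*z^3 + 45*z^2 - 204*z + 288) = 4*z^3 - 187*z^2/4 + 785*z/4 - 293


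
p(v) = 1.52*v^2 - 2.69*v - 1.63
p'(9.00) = 24.67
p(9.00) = 97.28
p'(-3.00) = -11.81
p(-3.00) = 20.12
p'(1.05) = 0.50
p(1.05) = -2.78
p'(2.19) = 3.97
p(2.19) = -0.23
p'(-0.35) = -3.75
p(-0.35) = -0.50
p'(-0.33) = -3.69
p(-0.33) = -0.58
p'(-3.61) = -13.66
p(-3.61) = 27.89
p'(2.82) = 5.88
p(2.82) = 2.87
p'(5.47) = 13.94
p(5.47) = 29.14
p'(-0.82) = -5.18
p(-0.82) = 1.60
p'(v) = 3.04*v - 2.69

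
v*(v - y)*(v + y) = v^3 - v*y^2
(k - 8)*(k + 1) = k^2 - 7*k - 8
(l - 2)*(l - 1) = l^2 - 3*l + 2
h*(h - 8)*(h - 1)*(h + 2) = h^4 - 7*h^3 - 10*h^2 + 16*h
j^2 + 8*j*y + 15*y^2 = (j + 3*y)*(j + 5*y)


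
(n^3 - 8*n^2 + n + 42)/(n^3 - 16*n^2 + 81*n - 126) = (n + 2)/(n - 6)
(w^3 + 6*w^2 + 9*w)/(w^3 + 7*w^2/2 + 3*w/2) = 2*(w + 3)/(2*w + 1)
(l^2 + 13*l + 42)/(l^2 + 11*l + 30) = (l + 7)/(l + 5)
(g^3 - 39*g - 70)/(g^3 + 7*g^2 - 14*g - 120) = (g^2 - 5*g - 14)/(g^2 + 2*g - 24)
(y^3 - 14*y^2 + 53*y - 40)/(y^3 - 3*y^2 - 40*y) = (y^2 - 6*y + 5)/(y*(y + 5))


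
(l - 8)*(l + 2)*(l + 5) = l^3 - l^2 - 46*l - 80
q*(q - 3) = q^2 - 3*q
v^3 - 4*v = v*(v - 2)*(v + 2)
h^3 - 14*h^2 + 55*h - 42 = (h - 7)*(h - 6)*(h - 1)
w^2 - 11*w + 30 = (w - 6)*(w - 5)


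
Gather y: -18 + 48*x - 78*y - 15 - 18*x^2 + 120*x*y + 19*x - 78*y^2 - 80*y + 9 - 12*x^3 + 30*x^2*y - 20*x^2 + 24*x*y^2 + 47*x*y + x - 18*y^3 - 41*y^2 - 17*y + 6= -12*x^3 - 38*x^2 + 68*x - 18*y^3 + y^2*(24*x - 119) + y*(30*x^2 + 167*x - 175) - 18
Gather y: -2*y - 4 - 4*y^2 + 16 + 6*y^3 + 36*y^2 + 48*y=6*y^3 + 32*y^2 + 46*y + 12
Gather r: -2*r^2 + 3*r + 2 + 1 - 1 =-2*r^2 + 3*r + 2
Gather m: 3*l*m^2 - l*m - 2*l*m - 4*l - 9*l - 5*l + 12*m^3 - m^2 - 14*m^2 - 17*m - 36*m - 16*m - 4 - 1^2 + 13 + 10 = -18*l + 12*m^3 + m^2*(3*l - 15) + m*(-3*l - 69) + 18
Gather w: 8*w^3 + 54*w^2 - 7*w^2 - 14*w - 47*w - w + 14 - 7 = 8*w^3 + 47*w^2 - 62*w + 7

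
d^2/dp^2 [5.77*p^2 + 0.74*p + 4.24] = 11.5400000000000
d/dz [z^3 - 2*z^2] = z*(3*z - 4)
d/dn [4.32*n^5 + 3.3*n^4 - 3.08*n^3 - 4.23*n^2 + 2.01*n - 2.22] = 21.6*n^4 + 13.2*n^3 - 9.24*n^2 - 8.46*n + 2.01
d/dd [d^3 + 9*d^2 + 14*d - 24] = 3*d^2 + 18*d + 14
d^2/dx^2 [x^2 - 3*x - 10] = 2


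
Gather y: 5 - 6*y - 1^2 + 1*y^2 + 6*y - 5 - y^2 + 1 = 0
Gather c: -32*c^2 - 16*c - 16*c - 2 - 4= -32*c^2 - 32*c - 6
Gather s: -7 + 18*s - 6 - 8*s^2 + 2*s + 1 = -8*s^2 + 20*s - 12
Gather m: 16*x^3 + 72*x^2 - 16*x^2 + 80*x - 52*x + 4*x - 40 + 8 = 16*x^3 + 56*x^2 + 32*x - 32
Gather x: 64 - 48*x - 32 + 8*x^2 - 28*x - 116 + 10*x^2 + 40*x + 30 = 18*x^2 - 36*x - 54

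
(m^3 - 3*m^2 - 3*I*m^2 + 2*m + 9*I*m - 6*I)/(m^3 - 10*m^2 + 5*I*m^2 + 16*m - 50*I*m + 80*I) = (m^2 - m*(1 + 3*I) + 3*I)/(m^2 + m*(-8 + 5*I) - 40*I)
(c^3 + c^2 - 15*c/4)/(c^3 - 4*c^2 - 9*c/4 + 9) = c*(2*c + 5)/(2*c^2 - 5*c - 12)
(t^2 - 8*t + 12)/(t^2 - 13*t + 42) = (t - 2)/(t - 7)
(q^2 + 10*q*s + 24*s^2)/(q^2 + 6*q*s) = (q + 4*s)/q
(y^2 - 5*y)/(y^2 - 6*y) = (y - 5)/(y - 6)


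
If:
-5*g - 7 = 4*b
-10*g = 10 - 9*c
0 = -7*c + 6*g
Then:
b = 119/32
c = -15/4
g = -35/8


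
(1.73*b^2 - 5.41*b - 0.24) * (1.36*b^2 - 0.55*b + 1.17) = 2.3528*b^4 - 8.3091*b^3 + 4.6732*b^2 - 6.1977*b - 0.2808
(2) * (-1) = -2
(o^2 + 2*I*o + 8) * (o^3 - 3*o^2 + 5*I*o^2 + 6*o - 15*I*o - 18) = o^5 - 3*o^4 + 7*I*o^4 + 4*o^3 - 21*I*o^3 - 12*o^2 + 52*I*o^2 + 48*o - 156*I*o - 144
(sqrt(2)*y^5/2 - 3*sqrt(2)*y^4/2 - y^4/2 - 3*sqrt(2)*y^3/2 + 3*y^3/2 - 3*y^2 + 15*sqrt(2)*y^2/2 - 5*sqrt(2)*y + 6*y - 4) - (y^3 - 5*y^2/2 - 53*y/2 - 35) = sqrt(2)*y^5/2 - 3*sqrt(2)*y^4/2 - y^4/2 - 3*sqrt(2)*y^3/2 + y^3/2 - y^2/2 + 15*sqrt(2)*y^2/2 - 5*sqrt(2)*y + 65*y/2 + 31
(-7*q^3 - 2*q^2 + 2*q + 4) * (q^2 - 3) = -7*q^5 - 2*q^4 + 23*q^3 + 10*q^2 - 6*q - 12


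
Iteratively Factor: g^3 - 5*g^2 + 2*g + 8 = (g + 1)*(g^2 - 6*g + 8) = (g - 2)*(g + 1)*(g - 4)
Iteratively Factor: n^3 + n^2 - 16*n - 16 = (n - 4)*(n^2 + 5*n + 4) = (n - 4)*(n + 1)*(n + 4)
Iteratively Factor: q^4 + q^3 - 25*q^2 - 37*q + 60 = (q - 1)*(q^3 + 2*q^2 - 23*q - 60) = (q - 5)*(q - 1)*(q^2 + 7*q + 12) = (q - 5)*(q - 1)*(q + 4)*(q + 3)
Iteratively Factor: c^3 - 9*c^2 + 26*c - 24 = (c - 4)*(c^2 - 5*c + 6) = (c - 4)*(c - 2)*(c - 3)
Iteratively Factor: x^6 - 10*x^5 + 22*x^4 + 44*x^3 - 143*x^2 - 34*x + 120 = (x - 1)*(x^5 - 9*x^4 + 13*x^3 + 57*x^2 - 86*x - 120) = (x - 4)*(x - 1)*(x^4 - 5*x^3 - 7*x^2 + 29*x + 30) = (x - 4)*(x - 1)*(x + 2)*(x^3 - 7*x^2 + 7*x + 15) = (x - 5)*(x - 4)*(x - 1)*(x + 2)*(x^2 - 2*x - 3) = (x - 5)*(x - 4)*(x - 3)*(x - 1)*(x + 2)*(x + 1)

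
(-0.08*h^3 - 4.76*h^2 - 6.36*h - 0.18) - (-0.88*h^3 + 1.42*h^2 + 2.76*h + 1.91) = 0.8*h^3 - 6.18*h^2 - 9.12*h - 2.09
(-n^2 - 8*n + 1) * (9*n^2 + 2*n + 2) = -9*n^4 - 74*n^3 - 9*n^2 - 14*n + 2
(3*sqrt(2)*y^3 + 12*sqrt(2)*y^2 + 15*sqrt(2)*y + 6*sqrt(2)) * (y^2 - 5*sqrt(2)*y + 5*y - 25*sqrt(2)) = 3*sqrt(2)*y^5 - 30*y^4 + 27*sqrt(2)*y^4 - 270*y^3 + 75*sqrt(2)*y^3 - 750*y^2 + 81*sqrt(2)*y^2 - 810*y + 30*sqrt(2)*y - 300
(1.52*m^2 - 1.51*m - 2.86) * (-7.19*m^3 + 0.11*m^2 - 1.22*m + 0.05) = -10.9288*m^5 + 11.0241*m^4 + 18.5429*m^3 + 1.6036*m^2 + 3.4137*m - 0.143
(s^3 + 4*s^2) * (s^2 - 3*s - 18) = s^5 + s^4 - 30*s^3 - 72*s^2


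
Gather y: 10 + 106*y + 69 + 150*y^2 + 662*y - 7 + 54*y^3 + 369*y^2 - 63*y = 54*y^3 + 519*y^2 + 705*y + 72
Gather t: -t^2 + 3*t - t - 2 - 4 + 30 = -t^2 + 2*t + 24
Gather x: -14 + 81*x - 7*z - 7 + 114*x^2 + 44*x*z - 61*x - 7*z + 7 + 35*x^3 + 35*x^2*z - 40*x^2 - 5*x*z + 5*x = 35*x^3 + x^2*(35*z + 74) + x*(39*z + 25) - 14*z - 14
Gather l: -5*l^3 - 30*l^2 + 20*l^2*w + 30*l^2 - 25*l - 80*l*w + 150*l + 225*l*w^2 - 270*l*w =-5*l^3 + 20*l^2*w + l*(225*w^2 - 350*w + 125)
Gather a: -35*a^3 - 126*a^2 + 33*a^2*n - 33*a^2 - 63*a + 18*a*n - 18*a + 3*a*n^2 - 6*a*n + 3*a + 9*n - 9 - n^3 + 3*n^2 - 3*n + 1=-35*a^3 + a^2*(33*n - 159) + a*(3*n^2 + 12*n - 78) - n^3 + 3*n^2 + 6*n - 8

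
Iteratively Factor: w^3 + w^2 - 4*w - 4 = (w + 1)*(w^2 - 4) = (w + 1)*(w + 2)*(w - 2)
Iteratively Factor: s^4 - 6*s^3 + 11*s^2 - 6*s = (s - 1)*(s^3 - 5*s^2 + 6*s) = (s - 2)*(s - 1)*(s^2 - 3*s) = (s - 3)*(s - 2)*(s - 1)*(s)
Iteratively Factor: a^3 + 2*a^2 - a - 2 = (a - 1)*(a^2 + 3*a + 2) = (a - 1)*(a + 1)*(a + 2)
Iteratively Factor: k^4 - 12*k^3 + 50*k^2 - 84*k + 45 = (k - 3)*(k^3 - 9*k^2 + 23*k - 15) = (k - 3)*(k - 1)*(k^2 - 8*k + 15) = (k - 3)^2*(k - 1)*(k - 5)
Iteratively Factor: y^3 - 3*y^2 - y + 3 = (y - 3)*(y^2 - 1) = (y - 3)*(y + 1)*(y - 1)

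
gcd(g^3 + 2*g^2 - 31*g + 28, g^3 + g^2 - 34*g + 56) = g^2 + 3*g - 28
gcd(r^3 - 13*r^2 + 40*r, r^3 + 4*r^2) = r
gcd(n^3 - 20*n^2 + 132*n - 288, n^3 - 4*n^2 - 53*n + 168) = n - 8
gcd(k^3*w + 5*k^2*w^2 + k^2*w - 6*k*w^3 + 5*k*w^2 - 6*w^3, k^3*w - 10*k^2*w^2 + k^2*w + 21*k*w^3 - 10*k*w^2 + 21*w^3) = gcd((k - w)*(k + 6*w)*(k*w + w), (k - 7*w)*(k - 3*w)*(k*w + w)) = k*w + w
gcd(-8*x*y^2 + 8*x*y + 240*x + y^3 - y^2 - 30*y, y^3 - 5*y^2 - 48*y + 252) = y - 6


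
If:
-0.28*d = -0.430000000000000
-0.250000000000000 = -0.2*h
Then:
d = 1.54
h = 1.25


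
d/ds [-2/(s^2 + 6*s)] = 4*(s + 3)/(s^2*(s + 6)^2)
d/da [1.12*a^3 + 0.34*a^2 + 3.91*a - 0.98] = 3.36*a^2 + 0.68*a + 3.91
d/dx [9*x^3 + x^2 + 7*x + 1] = 27*x^2 + 2*x + 7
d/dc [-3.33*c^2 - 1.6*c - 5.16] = -6.66*c - 1.6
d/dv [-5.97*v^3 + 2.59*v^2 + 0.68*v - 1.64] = -17.91*v^2 + 5.18*v + 0.68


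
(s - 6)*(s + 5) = s^2 - s - 30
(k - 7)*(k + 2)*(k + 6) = k^3 + k^2 - 44*k - 84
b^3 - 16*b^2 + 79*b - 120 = (b - 8)*(b - 5)*(b - 3)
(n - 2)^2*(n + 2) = n^3 - 2*n^2 - 4*n + 8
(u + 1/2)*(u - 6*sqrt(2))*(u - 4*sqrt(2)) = u^3 - 10*sqrt(2)*u^2 + u^2/2 - 5*sqrt(2)*u + 48*u + 24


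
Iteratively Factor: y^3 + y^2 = (y + 1)*(y^2) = y*(y + 1)*(y)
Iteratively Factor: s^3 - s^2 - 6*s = (s - 3)*(s^2 + 2*s) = s*(s - 3)*(s + 2)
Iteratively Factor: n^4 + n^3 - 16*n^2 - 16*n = (n + 4)*(n^3 - 3*n^2 - 4*n) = n*(n + 4)*(n^2 - 3*n - 4) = n*(n + 1)*(n + 4)*(n - 4)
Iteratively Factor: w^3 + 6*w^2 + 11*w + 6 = (w + 1)*(w^2 + 5*w + 6) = (w + 1)*(w + 2)*(w + 3)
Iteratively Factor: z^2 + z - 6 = (z + 3)*(z - 2)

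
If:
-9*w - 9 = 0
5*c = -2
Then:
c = -2/5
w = -1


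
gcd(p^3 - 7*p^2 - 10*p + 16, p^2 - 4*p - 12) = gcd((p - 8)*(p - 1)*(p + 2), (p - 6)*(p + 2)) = p + 2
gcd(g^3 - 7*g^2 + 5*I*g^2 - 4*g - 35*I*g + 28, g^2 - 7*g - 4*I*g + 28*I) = g - 7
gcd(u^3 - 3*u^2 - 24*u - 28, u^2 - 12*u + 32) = 1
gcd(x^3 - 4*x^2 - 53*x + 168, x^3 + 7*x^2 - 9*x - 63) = x^2 + 4*x - 21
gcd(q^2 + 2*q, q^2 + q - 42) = 1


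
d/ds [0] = 0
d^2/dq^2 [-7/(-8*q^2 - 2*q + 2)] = 7*(-16*q^2 - 4*q + (8*q + 1)^2 + 4)/(4*q^2 + q - 1)^3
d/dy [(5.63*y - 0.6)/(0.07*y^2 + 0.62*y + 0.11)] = (-0.3941*y^2 + 0.0840000000000001*y + 0.9913)/(0.0049*y^4 + 0.0868*y^3 + 0.3998*y^2 + 0.1364*y + 0.0121)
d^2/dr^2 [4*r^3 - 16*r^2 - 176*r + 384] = 24*r - 32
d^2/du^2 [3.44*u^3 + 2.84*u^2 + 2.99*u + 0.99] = 20.64*u + 5.68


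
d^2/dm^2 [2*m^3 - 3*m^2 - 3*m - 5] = 12*m - 6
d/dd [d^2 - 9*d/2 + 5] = 2*d - 9/2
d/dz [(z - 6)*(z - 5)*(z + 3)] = 3*z^2 - 16*z - 3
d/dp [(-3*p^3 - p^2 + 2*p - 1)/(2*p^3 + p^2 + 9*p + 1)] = (-p^4 - 62*p^3 - 14*p^2 + 11)/(4*p^6 + 4*p^5 + 37*p^4 + 22*p^3 + 83*p^2 + 18*p + 1)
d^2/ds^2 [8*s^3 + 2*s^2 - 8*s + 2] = 48*s + 4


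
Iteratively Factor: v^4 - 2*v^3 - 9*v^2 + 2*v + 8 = (v - 4)*(v^3 + 2*v^2 - v - 2) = (v - 4)*(v + 2)*(v^2 - 1) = (v - 4)*(v - 1)*(v + 2)*(v + 1)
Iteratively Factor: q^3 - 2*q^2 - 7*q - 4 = (q + 1)*(q^2 - 3*q - 4) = (q - 4)*(q + 1)*(q + 1)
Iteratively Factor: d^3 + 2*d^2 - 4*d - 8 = (d - 2)*(d^2 + 4*d + 4) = (d - 2)*(d + 2)*(d + 2)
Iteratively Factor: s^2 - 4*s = (s)*(s - 4)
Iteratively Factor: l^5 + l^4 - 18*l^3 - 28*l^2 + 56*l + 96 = (l + 2)*(l^4 - l^3 - 16*l^2 + 4*l + 48) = (l - 2)*(l + 2)*(l^3 + l^2 - 14*l - 24) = (l - 2)*(l + 2)^2*(l^2 - l - 12) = (l - 4)*(l - 2)*(l + 2)^2*(l + 3)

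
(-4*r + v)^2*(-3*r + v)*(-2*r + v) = 96*r^4 - 128*r^3*v + 62*r^2*v^2 - 13*r*v^3 + v^4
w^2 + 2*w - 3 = (w - 1)*(w + 3)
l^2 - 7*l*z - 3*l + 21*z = (l - 3)*(l - 7*z)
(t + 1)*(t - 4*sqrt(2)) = t^2 - 4*sqrt(2)*t + t - 4*sqrt(2)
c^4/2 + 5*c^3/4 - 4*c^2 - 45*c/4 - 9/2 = (c/2 + 1)*(c - 3)*(c + 1/2)*(c + 3)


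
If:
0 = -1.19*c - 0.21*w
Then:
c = -0.176470588235294*w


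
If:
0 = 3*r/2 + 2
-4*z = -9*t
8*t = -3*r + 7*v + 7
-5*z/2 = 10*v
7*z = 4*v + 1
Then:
No Solution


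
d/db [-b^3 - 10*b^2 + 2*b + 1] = -3*b^2 - 20*b + 2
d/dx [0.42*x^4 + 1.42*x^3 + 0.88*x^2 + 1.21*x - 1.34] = 1.68*x^3 + 4.26*x^2 + 1.76*x + 1.21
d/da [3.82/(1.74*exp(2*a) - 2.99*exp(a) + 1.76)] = (11.4218 - 13.2936*exp(a))*exp(a)/(1.74*exp(2*a) - 2.99*exp(a) + 1.76)^2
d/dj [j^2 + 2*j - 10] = 2*j + 2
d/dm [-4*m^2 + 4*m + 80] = 4 - 8*m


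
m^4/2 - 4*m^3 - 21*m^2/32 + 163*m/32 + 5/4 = (m/2 + 1/2)*(m - 8)*(m - 5/4)*(m + 1/4)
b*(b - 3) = b^2 - 3*b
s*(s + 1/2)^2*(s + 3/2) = s^4 + 5*s^3/2 + 7*s^2/4 + 3*s/8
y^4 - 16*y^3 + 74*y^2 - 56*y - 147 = (y - 7)^2*(y - 3)*(y + 1)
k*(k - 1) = k^2 - k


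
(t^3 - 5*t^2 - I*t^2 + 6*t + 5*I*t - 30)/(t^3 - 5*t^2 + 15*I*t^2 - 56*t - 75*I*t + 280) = (t^2 - I*t + 6)/(t^2 + 15*I*t - 56)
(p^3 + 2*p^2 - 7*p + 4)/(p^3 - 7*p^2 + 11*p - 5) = (p + 4)/(p - 5)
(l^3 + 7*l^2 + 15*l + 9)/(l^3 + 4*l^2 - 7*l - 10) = (l^2 + 6*l + 9)/(l^2 + 3*l - 10)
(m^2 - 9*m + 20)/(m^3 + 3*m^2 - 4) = (m^2 - 9*m + 20)/(m^3 + 3*m^2 - 4)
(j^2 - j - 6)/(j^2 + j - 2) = (j - 3)/(j - 1)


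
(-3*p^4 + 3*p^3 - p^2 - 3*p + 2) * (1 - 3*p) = 9*p^5 - 12*p^4 + 6*p^3 + 8*p^2 - 9*p + 2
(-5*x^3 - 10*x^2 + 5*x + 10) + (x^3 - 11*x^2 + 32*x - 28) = -4*x^3 - 21*x^2 + 37*x - 18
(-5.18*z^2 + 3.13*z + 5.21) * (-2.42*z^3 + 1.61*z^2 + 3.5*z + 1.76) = 12.5356*z^5 - 15.9144*z^4 - 25.6989*z^3 + 10.2263*z^2 + 23.7438*z + 9.1696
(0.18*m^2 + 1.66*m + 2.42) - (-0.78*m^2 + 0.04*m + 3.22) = 0.96*m^2 + 1.62*m - 0.8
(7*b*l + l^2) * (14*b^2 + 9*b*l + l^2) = 98*b^3*l + 77*b^2*l^2 + 16*b*l^3 + l^4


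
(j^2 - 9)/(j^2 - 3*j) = (j + 3)/j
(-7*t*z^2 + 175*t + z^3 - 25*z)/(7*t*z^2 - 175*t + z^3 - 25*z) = (-7*t + z)/(7*t + z)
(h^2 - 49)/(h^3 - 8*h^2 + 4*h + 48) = (h^2 - 49)/(h^3 - 8*h^2 + 4*h + 48)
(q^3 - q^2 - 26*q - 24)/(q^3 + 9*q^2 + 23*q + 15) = (q^2 - 2*q - 24)/(q^2 + 8*q + 15)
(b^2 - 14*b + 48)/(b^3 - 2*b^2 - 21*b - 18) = (b - 8)/(b^2 + 4*b + 3)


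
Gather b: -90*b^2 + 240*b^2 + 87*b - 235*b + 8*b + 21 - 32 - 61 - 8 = 150*b^2 - 140*b - 80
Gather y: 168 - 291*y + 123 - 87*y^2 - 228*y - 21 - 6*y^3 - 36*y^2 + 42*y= -6*y^3 - 123*y^2 - 477*y + 270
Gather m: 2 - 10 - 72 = -80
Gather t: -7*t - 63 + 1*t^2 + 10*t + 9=t^2 + 3*t - 54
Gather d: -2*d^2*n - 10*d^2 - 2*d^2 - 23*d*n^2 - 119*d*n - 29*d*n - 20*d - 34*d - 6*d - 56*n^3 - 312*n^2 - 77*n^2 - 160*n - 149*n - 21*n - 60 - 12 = d^2*(-2*n - 12) + d*(-23*n^2 - 148*n - 60) - 56*n^3 - 389*n^2 - 330*n - 72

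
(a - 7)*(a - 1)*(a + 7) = a^3 - a^2 - 49*a + 49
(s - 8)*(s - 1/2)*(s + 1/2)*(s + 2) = s^4 - 6*s^3 - 65*s^2/4 + 3*s/2 + 4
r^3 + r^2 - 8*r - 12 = (r - 3)*(r + 2)^2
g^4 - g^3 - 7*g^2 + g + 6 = (g - 3)*(g - 1)*(g + 1)*(g + 2)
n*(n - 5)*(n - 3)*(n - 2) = n^4 - 10*n^3 + 31*n^2 - 30*n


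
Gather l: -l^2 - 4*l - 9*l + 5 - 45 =-l^2 - 13*l - 40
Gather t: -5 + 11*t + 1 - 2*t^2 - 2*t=-2*t^2 + 9*t - 4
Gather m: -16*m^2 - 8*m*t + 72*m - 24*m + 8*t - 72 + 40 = -16*m^2 + m*(48 - 8*t) + 8*t - 32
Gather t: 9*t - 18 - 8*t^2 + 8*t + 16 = -8*t^2 + 17*t - 2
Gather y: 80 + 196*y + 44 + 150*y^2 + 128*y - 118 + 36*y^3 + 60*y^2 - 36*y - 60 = 36*y^3 + 210*y^2 + 288*y - 54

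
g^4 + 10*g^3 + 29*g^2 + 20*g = g*(g + 1)*(g + 4)*(g + 5)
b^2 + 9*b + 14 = (b + 2)*(b + 7)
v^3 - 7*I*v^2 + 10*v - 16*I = (v - 8*I)*(v - I)*(v + 2*I)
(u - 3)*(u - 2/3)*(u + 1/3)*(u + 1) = u^4 - 7*u^3/3 - 23*u^2/9 + 13*u/9 + 2/3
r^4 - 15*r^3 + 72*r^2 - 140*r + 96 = (r - 8)*(r - 3)*(r - 2)^2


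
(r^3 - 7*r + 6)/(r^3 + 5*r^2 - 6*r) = (r^2 + r - 6)/(r*(r + 6))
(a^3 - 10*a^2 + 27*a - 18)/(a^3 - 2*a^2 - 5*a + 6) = (a - 6)/(a + 2)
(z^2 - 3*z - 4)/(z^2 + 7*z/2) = 2*(z^2 - 3*z - 4)/(z*(2*z + 7))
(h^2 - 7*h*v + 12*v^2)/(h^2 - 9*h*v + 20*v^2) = (-h + 3*v)/(-h + 5*v)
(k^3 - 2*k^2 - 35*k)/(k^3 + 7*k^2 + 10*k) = (k - 7)/(k + 2)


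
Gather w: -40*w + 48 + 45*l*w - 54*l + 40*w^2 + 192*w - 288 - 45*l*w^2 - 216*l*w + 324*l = 270*l + w^2*(40 - 45*l) + w*(152 - 171*l) - 240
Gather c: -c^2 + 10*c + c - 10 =-c^2 + 11*c - 10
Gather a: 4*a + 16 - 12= 4*a + 4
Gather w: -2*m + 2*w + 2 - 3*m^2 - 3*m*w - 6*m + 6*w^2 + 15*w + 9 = -3*m^2 - 8*m + 6*w^2 + w*(17 - 3*m) + 11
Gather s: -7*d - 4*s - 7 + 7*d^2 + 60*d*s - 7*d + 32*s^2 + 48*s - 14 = 7*d^2 - 14*d + 32*s^2 + s*(60*d + 44) - 21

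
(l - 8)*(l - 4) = l^2 - 12*l + 32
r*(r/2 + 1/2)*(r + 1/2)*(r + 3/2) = r^4/2 + 3*r^3/2 + 11*r^2/8 + 3*r/8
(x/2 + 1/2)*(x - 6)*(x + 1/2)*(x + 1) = x^4/2 - 7*x^3/4 - 13*x^2/2 - 23*x/4 - 3/2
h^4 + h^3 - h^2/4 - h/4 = h*(h - 1/2)*(h + 1/2)*(h + 1)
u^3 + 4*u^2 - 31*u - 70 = (u - 5)*(u + 2)*(u + 7)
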